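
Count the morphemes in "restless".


Word: "restless"
Morphemes: rest | -less
Each morpheme carries meaning
= 2 morphemes


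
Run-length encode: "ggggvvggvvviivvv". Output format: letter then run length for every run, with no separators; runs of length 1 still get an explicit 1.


String: "ggggvvggvvviivvv"
Scanning for consecutive runs:
  'g' x 4
  'v' x 2
  'g' x 2
  'v' x 3
  'i' x 2
  'v' x 3
RLE = "g4v2g2v3i2v3"


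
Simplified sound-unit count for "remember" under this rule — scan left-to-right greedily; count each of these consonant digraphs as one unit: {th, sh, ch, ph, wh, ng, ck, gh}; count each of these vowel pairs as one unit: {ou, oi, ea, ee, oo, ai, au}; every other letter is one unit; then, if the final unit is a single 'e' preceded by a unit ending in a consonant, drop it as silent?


Word: "remember" (8 letters)
Left-to-right scan:
  1. 'r' (letter)
  2. 'e' (letter)
  3. 'm' (letter)
  4. 'e' (letter)
  5. 'm' (letter)
  6. 'b' (letter)
  7. 'e' (letter)
  8. 'r' (letter)
Units from scan: 8
Sound units = 8 units


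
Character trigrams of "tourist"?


Word: "tourist" (length 7)
Number of trigrams = 7 - 3 + 1 = 5
  Position 0: "tou"
  Position 1: "our"
  Position 2: "uri"
  Position 3: "ris"
  Position 4: "ist"
Trigrams = "tou", "our", "uri", "ris", "ist"


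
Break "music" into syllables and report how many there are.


Word: "music"
Syllable breakdown: mu | sic
Counting: 2 parts
= 2 syllables


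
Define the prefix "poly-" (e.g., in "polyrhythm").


Prefix: poly-
Example: polyrhythm (poly- + rhythm)
Meaning = many


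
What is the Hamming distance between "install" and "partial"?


Comparing character by character (same length = 7):
  Pos 0: 'i' vs 'p' !=
  Pos 1: 'n' vs 'a' !=
  Pos 2: 's' vs 'r' !=
  Pos 3: 't' vs 't' =
  Pos 4: 'a' vs 'i' !=
  Pos 5: 'l' vs 'a' !=
  Pos 6: 'l' vs 'l' =
Hamming distance = 5


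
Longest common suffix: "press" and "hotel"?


Word 1: "press"
Word 2: "hotel"
Comparing from end:
  Pos -1: 's' != 'l' (stop)
LCS = "" (length 0)


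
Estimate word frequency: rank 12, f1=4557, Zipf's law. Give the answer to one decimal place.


Zipf's law: f(r) = f(1) / r
f(1) = 4557
f(12) = 4557 / 12
= 379.8 occurrences


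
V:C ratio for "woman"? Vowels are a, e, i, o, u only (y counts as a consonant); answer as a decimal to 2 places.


Word: "woman"
Vowels (a,e,i,o,u): 2
Consonants: 3
Ratio = 2/3
= 0.67


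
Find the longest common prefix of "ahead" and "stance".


Word 1: "ahead"
Word 2: "stance"
Comparing from start:
  Pos 0: 'a' != 's' (stop)
LCP = "" (length 0)


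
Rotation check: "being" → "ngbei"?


Word: "being", Candidate: "ngbei"
Method: check if candidate is substring of word+word
"beingbeing" contains "ngbei"? Yes
Is rotation = Yes


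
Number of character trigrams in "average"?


Word: "average" (length 7)
Number of 3-grams = length - 3 + 1 = 7 - 3 + 1
= 5


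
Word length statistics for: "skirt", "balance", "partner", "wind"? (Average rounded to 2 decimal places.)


Lengths: "skirt"=5, "balance"=7, "partner"=7, "wind"=4
Sum = 23, Count = 4
Average = 23/4 = 5.75
= avg=5.75, min=4, max=7


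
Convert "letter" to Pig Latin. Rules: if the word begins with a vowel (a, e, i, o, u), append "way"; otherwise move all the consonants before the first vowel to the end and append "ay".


Word: "letter"
Starts with consonant(s) → move to end, add 'ay'
Consonant cluster: "l"
Pig Latin = "etterlay"


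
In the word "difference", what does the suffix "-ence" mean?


Suffix: -ence
As in: difference -> differ + -ence
Meaning = state of


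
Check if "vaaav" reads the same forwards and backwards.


Word: "vaaav"
Reversed: "vaaav"
Forward == Backward? vaaav == vaaav
Palindrome = Yes


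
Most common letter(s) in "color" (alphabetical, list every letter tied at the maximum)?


Word: "color"
Letter counts:
  'c': 1
  'l': 1
  'o': 2
  'r': 1
Maximum count = 2
Most frequent = 'o' (2 times each)


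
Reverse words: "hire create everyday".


Original: "hire create everyday"
Words (1..n): hire | create | everyday
Reversed (n..1): everyday | create | hire
Result = "everyday create hire"


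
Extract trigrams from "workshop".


Word: "workshop" (length 8)
Number of trigrams = 8 - 3 + 1 = 6
  Position 0: "wor"
  Position 1: "ork"
  Position 2: "rks"
  Position 3: "ksh"
  Position 4: "sho"
  Position 5: "hop"
Trigrams = "wor", "ork", "rks", "ksh", "sho", "hop"


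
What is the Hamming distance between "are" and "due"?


Comparing character by character (same length = 3):
  Pos 0: 'a' vs 'd' !=
  Pos 1: 'r' vs 'u' !=
  Pos 2: 'e' vs 'e' =
Hamming distance = 2


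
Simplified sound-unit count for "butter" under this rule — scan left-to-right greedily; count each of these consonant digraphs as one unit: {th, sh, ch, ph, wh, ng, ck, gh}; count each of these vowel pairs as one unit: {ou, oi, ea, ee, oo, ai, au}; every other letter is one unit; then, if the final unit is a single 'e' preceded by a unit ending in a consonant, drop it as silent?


Word: "butter" (6 letters)
Left-to-right scan:
  (1) 'b' (letter)
  (2) 'u' (letter)
  (3) 't' (letter)
  (4) 't' (letter)
  (5) 'e' (letter)
  (6) 'r' (letter)
Units from scan: 6
Sound units = 6 units


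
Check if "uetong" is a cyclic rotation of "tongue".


Word: "tongue", Candidate: "uetong"
Method: check if candidate is substring of word+word
"tonguetongue" contains "uetong"? Yes
Is rotation = Yes


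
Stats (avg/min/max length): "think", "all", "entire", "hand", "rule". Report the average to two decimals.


Lengths: "think"=5, "all"=3, "entire"=6, "hand"=4, "rule"=4
Sum = 22, Count = 5
Average = 22/5 = 4.40
= avg=4.40, min=3, max=6


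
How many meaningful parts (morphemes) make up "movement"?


Word: "movement"
Morphemes: move / -ment
Each morpheme carries meaning
= 2 morphemes


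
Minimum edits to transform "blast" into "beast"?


Word 1: "blast" (length 5)
Word 2: "beast" (length 5)
One optimal edit sequence (insert/delete/substitute each cost 1):
  1. keep 'b'
  2. substitute 'l' -> 'e'  (+1)
  3. keep 'a'
  4. keep 's'
  5. keep 't'
Total edit operations: 1
Edit distance = 1


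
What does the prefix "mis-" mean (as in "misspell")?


Prefix: mis-
Example: misspell = mis- + spell
Meaning = wrongly


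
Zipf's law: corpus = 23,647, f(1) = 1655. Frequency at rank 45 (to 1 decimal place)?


Zipf's law: f(r) = f(1) / r
f(1) = 1655
f(45) = 1655 / 45
= 36.8 occurrences


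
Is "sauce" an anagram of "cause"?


Word 1: "cause" → sorted: acesu
Word 2: "sauce" → sorted: acesu
Same letters? acesu == acesu
Anagram = Yes


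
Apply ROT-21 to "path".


Word: "path"
Shift: 21
Each letter → (letter + shift) mod 26:
  'p' (15) + 21 = 10 → 'k'
  'a' (0) + 21 = 21 → 'v'
  't' (19) + 21 = 14 → 'o'
  'h' (7) + 21 = 2 → 'c'
Result = "kvoc"


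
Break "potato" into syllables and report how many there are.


Word: "potato"
Syllable breakdown: po | ta | to
Counting: 3 parts
= 3 syllables


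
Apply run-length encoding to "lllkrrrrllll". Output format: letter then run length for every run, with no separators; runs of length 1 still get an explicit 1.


String: "lllkrrrrllll"
Scanning for consecutive runs:
  'l' x 3
  'k' x 1
  'r' x 4
  'l' x 4
RLE = "l3k1r4l4"


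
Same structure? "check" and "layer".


Pattern of "check": [0, 1, 2, 0, 3]
Pattern of "layer": [0, 1, 2, 3, 4]
Patterns do not match
Same pattern = No


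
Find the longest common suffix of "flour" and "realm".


Word 1: "flour"
Word 2: "realm"
Comparing from end:
  Pos -1: 'r' != 'm' (stop)
LCS = "" (length 0)


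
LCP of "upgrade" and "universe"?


Word 1: "upgrade"
Word 2: "universe"
Comparing from start:
  Pos 0: 'u' == 'u'
  Pos 1: 'p' != 'n' (stop)
LCP = "u" (length 1)


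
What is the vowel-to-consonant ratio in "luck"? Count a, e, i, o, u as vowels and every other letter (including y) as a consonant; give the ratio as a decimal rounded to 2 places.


Word: "luck"
Vowels (a,e,i,o,u): 1
Consonants: 3
Ratio = 1/3
= 0.33


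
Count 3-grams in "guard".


Word: "guard" (length 5)
Number of 3-grams = length - 3 + 1 = 5 - 3 + 1
= 3


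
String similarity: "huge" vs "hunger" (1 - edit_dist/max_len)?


Word 1: "huge" (length 4)
Word 2: "hunger" (length 6)
One optimal edit sequence:
  1. keep 'h'
  2. keep 'u'
  3. insert 'n'  (+1)
  4. keep 'g'
  5. keep 'e'
  6. insert 'r'  (+1)
Edit distance = 2
Max length = max(4, 6) = 6
Similarity = 1 - 2/6
= 0.6667


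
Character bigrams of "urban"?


Word: "urban" (length 5)
Number of bigrams = 5 - 2 + 1 = 4
  Position 0: "ur"
  Position 1: "rb"
  Position 2: "ba"
  Position 3: "an"
Bigrams = "ur", "rb", "ba", "an"


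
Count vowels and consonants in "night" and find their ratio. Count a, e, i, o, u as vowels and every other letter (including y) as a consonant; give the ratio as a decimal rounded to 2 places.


Word: "night"
Vowels (a,e,i,o,u): 1
Consonants: 4
Ratio = 1/4
= 0.25


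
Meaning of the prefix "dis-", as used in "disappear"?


Prefix: dis-
Example: disappear (dis- + appear)
Meaning = not / opposite


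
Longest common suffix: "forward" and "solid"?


Word 1: "forward"
Word 2: "solid"
Comparing from end:
  Pos -1: 'd' == 'd'
  Pos -2: 'r' != 'i' (stop)
LCS = "d" (length 1)


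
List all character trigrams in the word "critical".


Word: "critical" (length 8)
Number of trigrams = 8 - 3 + 1 = 6
  Position 0: "cri"
  Position 1: "rit"
  Position 2: "iti"
  Position 3: "tic"
  Position 4: "ica"
  Position 5: "cal"
Trigrams = "cri", "rit", "iti", "tic", "ica", "cal"


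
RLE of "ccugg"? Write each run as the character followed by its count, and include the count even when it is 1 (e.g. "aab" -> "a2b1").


String: "ccugg"
Scanning for consecutive runs:
  'c' x 2
  'u' x 1
  'g' x 2
RLE = "c2u1g2"


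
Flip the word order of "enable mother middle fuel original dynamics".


Original: "enable mother middle fuel original dynamics"
Words (1..n): enable | mother | middle | fuel | original | dynamics
Reversed (n..1): dynamics | original | fuel | middle | mother | enable
Result = "dynamics original fuel middle mother enable"


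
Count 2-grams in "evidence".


Word: "evidence" (length 8)
Number of 2-grams = length - 2 + 1 = 8 - 2 + 1
= 7


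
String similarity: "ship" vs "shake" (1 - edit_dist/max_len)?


Word 1: "ship" (length 4)
Word 2: "shake" (length 5)
One optimal edit sequence:
  1. keep 's'
  2. keep 'h'
  3. insert 'a'  (+1)
  4. substitute 'i' -> 'k'  (+1)
  5. substitute 'p' -> 'e'  (+1)
Edit distance = 3
Max length = max(4, 5) = 5
Similarity = 1 - 3/5
= 0.4000


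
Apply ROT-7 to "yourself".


Word: "yourself"
Shift: 7
Each letter → (letter + shift) mod 26:
  'y' (24) + 7 = 5 → 'f'
  'o' (14) + 7 = 21 → 'v'
  'u' (20) + 7 = 1 → 'b'
  'r' (17) + 7 = 24 → 'y'
  's' (18) + 7 = 25 → 'z'
  'e' (4) + 7 = 11 → 'l'
  'l' (11) + 7 = 18 → 's'
  'f' (5) + 7 = 12 → 'm'
Result = "fvbyzlsm"


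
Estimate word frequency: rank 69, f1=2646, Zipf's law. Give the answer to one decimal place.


Zipf's law: f(r) = f(1) / r
f(1) = 2646
f(69) = 2646 / 69
= 38.3 occurrences


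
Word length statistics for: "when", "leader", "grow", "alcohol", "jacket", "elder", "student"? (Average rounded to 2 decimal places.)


Lengths: "when"=4, "leader"=6, "grow"=4, "alcohol"=7, "jacket"=6, "elder"=5, "student"=7
Sum = 39, Count = 7
Average = 39/7 = 5.57
= avg=5.57, min=4, max=7


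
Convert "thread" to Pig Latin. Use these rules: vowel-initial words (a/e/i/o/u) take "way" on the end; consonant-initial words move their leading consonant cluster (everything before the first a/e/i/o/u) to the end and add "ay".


Word: "thread"
Starts with consonant(s) → move to end, add 'ay'
Consonant cluster: "thr"
Pig Latin = "eadthray"


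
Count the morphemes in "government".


Word: "government"
Morphemes: govern + -ment
Each morpheme carries meaning
= 2 morphemes


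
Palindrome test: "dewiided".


Word: "dewiided"
Reversed: "dediiwed"
Forward == Backward? dewiided != dediiwed
Palindrome = No


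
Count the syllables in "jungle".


Word: "jungle"
Syllable breakdown: jun · gle
Counting: 2 parts
= 2 syllables


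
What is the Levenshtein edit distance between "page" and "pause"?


Word 1: "page" (length 4)
Word 2: "pause" (length 5)
One optimal edit sequence (insert/delete/substitute each cost 1):
  1. keep 'p'
  2. keep 'a'
  3. insert 'u'  (+1)
  4. substitute 'g' -> 's'  (+1)
  5. keep 'e'
Total edit operations: 2
Edit distance = 2


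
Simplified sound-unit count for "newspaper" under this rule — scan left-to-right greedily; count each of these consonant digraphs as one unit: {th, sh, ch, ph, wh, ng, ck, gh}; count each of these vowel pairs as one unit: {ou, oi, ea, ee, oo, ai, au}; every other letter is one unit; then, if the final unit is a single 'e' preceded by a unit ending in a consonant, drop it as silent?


Word: "newspaper" (9 letters)
Left-to-right scan:
  (1) 'n' (letter)
  (2) 'e' (letter)
  (3) 'w' (letter)
  (4) 's' (letter)
  (5) 'p' (letter)
  (6) 'a' (letter)
  (7) 'p' (letter)
  (8) 'e' (letter)
  (9) 'r' (letter)
Units from scan: 9
Sound units = 9 units


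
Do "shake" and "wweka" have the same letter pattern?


Pattern of "shake": [0, 1, 2, 3, 4]
Pattern of "wweka": [0, 0, 1, 2, 3]
Patterns do not match
Same pattern = No


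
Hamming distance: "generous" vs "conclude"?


Comparing character by character (same length = 8):
  Pos 0: 'g' vs 'c' !=
  Pos 1: 'e' vs 'o' !=
  Pos 2: 'n' vs 'n' =
  Pos 3: 'e' vs 'c' !=
  Pos 4: 'r' vs 'l' !=
  Pos 5: 'o' vs 'u' !=
  Pos 6: 'u' vs 'd' !=
  Pos 7: 's' vs 'e' !=
Hamming distance = 7


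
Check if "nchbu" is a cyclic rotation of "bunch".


Word: "bunch", Candidate: "nchbu"
Method: check if candidate is substring of word+word
"bunchbunch" contains "nchbu"? Yes
Is rotation = Yes


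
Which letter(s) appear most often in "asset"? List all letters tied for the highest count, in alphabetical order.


Word: "asset"
Letter counts:
  'a': 1
  'e': 1
  's': 2
  't': 1
Maximum count = 2
Most frequent = 's' (2 times each)


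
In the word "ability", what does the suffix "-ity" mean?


Suffix: -ity
As in: ability -> able + -ity, with a spelling change
Meaning = quality of


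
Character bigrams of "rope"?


Word: "rope" (length 4)
Number of bigrams = 4 - 2 + 1 = 3
  Position 0: "ro"
  Position 1: "op"
  Position 2: "pe"
Bigrams = "ro", "op", "pe"


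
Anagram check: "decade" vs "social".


Word 1: "decade" → sorted: acddee
Word 2: "social" → sorted: acilos
Same letters? acddee != acilos
Anagram = No


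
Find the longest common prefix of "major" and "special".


Word 1: "major"
Word 2: "special"
Comparing from start:
  Pos 0: 'm' != 's' (stop)
LCP = "" (length 0)


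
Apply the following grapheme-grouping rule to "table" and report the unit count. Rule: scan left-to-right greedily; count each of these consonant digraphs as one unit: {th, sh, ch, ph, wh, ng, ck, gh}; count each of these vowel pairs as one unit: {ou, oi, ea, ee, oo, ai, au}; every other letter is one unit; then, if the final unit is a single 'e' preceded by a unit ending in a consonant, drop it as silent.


Word: "table" (5 letters)
Left-to-right scan:
  (1) 't' (letter)
  (2) 'a' (letter)
  (3) 'b' (letter)
  (4) 'l' (letter)
  (5) 'e' (letter)
Units from scan: 5
Final unit is 'e' after a consonant -> drop as silent (-1)
Sound units = 4 units


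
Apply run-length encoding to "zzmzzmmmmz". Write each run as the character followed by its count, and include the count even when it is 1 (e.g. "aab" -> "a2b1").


String: "zzmzzmmmmz"
Scanning for consecutive runs:
  'z' x 2
  'm' x 1
  'z' x 2
  'm' x 4
  'z' x 1
RLE = "z2m1z2m4z1"


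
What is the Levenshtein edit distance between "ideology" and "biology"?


Word 1: "ideology" (length 8)
Word 2: "biology" (length 7)
One optimal edit sequence (insert/delete/substitute each cost 1):
  1. delete 'i'  (+1)
  2. substitute 'd' -> 'b'  (+1)
  3. substitute 'e' -> 'i'  (+1)
  4. keep 'o'
  5. keep 'l'
  6. keep 'o'
  7. keep 'g'
  8. keep 'y'
Total edit operations: 3
Edit distance = 3


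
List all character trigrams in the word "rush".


Word: "rush" (length 4)
Number of trigrams = 4 - 3 + 1 = 2
  Position 0: "rus"
  Position 1: "ush"
Trigrams = "rus", "ush"


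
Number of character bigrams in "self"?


Word: "self" (length 4)
Number of 2-grams = length - 2 + 1 = 4 - 2 + 1
= 3


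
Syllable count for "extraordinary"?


Word: "extraordinary"
Syllable breakdown: ex / traor / di / nar / y
Counting: 5 parts
= 5 syllables


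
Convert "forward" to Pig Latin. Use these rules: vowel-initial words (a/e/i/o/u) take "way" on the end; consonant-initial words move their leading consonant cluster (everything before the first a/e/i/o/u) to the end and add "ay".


Word: "forward"
Starts with consonant(s) → move to end, add 'ay'
Consonant cluster: "f"
Pig Latin = "orwardfay"


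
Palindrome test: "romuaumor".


Word: "romuaumor"
Reversed: "romuaumor"
Forward == Backward? romuaumor == romuaumor
Palindrome = Yes


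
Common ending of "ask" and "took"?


Word 1: "ask"
Word 2: "took"
Comparing from end:
  Pos -1: 'k' == 'k'
  Pos -2: 's' != 'o' (stop)
LCS = "k" (length 1)


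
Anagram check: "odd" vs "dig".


Word 1: "odd" → sorted: ddo
Word 2: "dig" → sorted: dgi
Same letters? ddo != dgi
Anagram = No


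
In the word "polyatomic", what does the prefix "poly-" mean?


Prefix: poly-
Example: polyatomic = poly- + atomic
Meaning = many


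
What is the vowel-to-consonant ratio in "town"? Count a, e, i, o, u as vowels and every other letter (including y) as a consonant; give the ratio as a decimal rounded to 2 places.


Word: "town"
Vowels (a,e,i,o,u): 1
Consonants: 3
Ratio = 1/3
= 0.33


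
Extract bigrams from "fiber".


Word: "fiber" (length 5)
Number of bigrams = 5 - 2 + 1 = 4
  Position 0: "fi"
  Position 1: "ib"
  Position 2: "be"
  Position 3: "er"
Bigrams = "fi", "ib", "be", "er"


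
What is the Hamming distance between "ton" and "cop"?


Comparing character by character (same length = 3):
  Pos 0: 't' vs 'c' !=
  Pos 1: 'o' vs 'o' =
  Pos 2: 'n' vs 'p' !=
Hamming distance = 2


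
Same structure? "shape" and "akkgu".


Pattern of "shape": [0, 1, 2, 3, 4]
Pattern of "akkgu": [0, 1, 1, 2, 3]
Patterns do not match
Same pattern = No


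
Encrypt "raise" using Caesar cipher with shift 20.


Word: "raise"
Shift: 20
Each letter → (letter + shift) mod 26:
  'r' (17) + 20 = 11 → 'l'
  'a' (0) + 20 = 20 → 'u'
  'i' (8) + 20 = 2 → 'c'
  's' (18) + 20 = 12 → 'm'
  'e' (4) + 20 = 24 → 'y'
Result = "lucmy"


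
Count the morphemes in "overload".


Word: "overload"
Morphemes: over- | load
Each morpheme carries meaning
= 2 morphemes


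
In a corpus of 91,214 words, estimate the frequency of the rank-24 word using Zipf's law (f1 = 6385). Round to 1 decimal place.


Zipf's law: f(r) = f(1) / r
f(1) = 6385
f(24) = 6385 / 24
= 266.0 occurrences


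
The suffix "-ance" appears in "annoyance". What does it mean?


Suffix: -ance
As in: annoyance -> annoy + -ance
Meaning = state of


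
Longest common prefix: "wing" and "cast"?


Word 1: "wing"
Word 2: "cast"
Comparing from start:
  Pos 0: 'w' != 'c' (stop)
LCP = "" (length 0)


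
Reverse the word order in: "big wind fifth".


Original: "big wind fifth"
Words (1..n): big | wind | fifth
Reversed (n..1): fifth | wind | big
Result = "fifth wind big"


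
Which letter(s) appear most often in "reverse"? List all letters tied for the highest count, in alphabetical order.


Word: "reverse"
Letter counts:
  'e': 3
  'r': 2
  's': 1
  'v': 1
Maximum count = 3
Most frequent = 'e' (3 times each)


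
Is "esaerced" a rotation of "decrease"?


Word: "decrease", Candidate: "esaerced"
Method: check if candidate is substring of word+word
"decreasedecrease" contains "esaerced"? No
Is rotation = No


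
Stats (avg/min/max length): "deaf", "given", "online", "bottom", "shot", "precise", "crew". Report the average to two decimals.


Lengths: "deaf"=4, "given"=5, "online"=6, "bottom"=6, "shot"=4, "precise"=7, "crew"=4
Sum = 36, Count = 7
Average = 36/7 = 5.14
= avg=5.14, min=4, max=7


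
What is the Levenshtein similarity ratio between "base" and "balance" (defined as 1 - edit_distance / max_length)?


Word 1: "base" (length 4)
Word 2: "balance" (length 7)
One optimal edit sequence:
  1. keep 'b'
  2. insert 'a'  (+1)
  3. insert 'l'  (+1)
  4. keep 'a'
  5. insert 'n'  (+1)
  6. substitute 's' -> 'c'  (+1)
  7. keep 'e'
Edit distance = 4
Max length = max(4, 7) = 7
Similarity = 1 - 4/7
= 0.4286


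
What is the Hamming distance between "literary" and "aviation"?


Comparing character by character (same length = 8):
  Pos 0: 'l' vs 'a' !=
  Pos 1: 'i' vs 'v' !=
  Pos 2: 't' vs 'i' !=
  Pos 3: 'e' vs 'a' !=
  Pos 4: 'r' vs 't' !=
  Pos 5: 'a' vs 'i' !=
  Pos 6: 'r' vs 'o' !=
  Pos 7: 'y' vs 'n' !=
Hamming distance = 8


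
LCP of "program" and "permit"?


Word 1: "program"
Word 2: "permit"
Comparing from start:
  Pos 0: 'p' == 'p'
  Pos 1: 'r' != 'e' (stop)
LCP = "p" (length 1)


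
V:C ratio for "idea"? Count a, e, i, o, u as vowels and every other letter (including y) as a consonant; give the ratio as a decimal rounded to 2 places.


Word: "idea"
Vowels (a,e,i,o,u): 3
Consonants: 1
Ratio = 3/1
= 3.00


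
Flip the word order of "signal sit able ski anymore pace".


Original: "signal sit able ski anymore pace"
Words (1..n): signal | sit | able | ski | anymore | pace
Reversed (n..1): pace | anymore | ski | able | sit | signal
Result = "pace anymore ski able sit signal"


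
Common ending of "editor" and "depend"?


Word 1: "editor"
Word 2: "depend"
Comparing from end:
  Pos -1: 'r' != 'd' (stop)
LCS = "" (length 0)


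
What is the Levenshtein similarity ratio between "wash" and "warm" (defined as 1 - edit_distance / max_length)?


Word 1: "wash" (length 4)
Word 2: "warm" (length 4)
One optimal edit sequence:
  1. keep 'w'
  2. keep 'a'
  3. substitute 's' -> 'r'  (+1)
  4. substitute 'h' -> 'm'  (+1)
Edit distance = 2
Max length = max(4, 4) = 4
Similarity = 1 - 2/4
= 0.5000


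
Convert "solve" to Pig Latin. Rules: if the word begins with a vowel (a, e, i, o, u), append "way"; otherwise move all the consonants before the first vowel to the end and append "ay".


Word: "solve"
Starts with consonant(s) → move to end, add 'ay'
Consonant cluster: "s"
Pig Latin = "olvesay"


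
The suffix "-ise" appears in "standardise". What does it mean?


Suffix: -ise
As in: standardise -> standard + -ise
Meaning = to make


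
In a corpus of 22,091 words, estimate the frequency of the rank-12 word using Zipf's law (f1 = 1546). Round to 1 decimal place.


Zipf's law: f(r) = f(1) / r
f(1) = 1546
f(12) = 1546 / 12
= 128.8 occurrences


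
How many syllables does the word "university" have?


Word: "university"
Syllable breakdown: u · ni · ver · si · ty
Counting: 5 parts
= 5 syllables


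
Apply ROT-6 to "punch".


Word: "punch"
Shift: 6
Each letter → (letter + shift) mod 26:
  'p' (15) + 6 = 21 → 'v'
  'u' (20) + 6 = 0 → 'a'
  'n' (13) + 6 = 19 → 't'
  'c' (2) + 6 = 8 → 'i'
  'h' (7) + 6 = 13 → 'n'
Result = "vatin"


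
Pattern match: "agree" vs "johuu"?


Pattern of "agree": [0, 1, 2, 3, 3]
Pattern of "johuu": [0, 1, 2, 3, 3]
Patterns match
Same pattern = Yes


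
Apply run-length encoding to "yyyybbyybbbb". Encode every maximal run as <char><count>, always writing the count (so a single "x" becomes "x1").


String: "yyyybbyybbbb"
Scanning for consecutive runs:
  'y' x 4
  'b' x 2
  'y' x 2
  'b' x 4
RLE = "y4b2y2b4"


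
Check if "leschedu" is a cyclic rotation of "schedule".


Word: "schedule", Candidate: "leschedu"
Method: check if candidate is substring of word+word
"scheduleschedule" contains "leschedu"? Yes
Is rotation = Yes


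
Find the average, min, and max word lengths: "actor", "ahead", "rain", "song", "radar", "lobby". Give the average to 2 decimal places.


Lengths: "actor"=5, "ahead"=5, "rain"=4, "song"=4, "radar"=5, "lobby"=5
Sum = 28, Count = 6
Average = 28/6 = 4.67
= avg=4.67, min=4, max=5


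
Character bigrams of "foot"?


Word: "foot" (length 4)
Number of bigrams = 4 - 2 + 1 = 3
  Position 0: "fo"
  Position 1: "oo"
  Position 2: "ot"
Bigrams = "fo", "oo", "ot"


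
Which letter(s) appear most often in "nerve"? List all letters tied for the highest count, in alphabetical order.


Word: "nerve"
Letter counts:
  'e': 2
  'n': 1
  'r': 1
  'v': 1
Maximum count = 2
Most frequent = 'e' (2 times each)


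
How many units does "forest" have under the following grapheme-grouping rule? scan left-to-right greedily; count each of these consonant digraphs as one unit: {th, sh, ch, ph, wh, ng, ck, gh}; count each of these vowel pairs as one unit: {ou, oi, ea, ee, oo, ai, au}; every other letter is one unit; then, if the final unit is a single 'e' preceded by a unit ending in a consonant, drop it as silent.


Word: "forest" (6 letters)
Left-to-right scan:
  [1] 'f' (letter)
  [2] 'o' (letter)
  [3] 'r' (letter)
  [4] 'e' (letter)
  [5] 's' (letter)
  [6] 't' (letter)
Units from scan: 6
Sound units = 6 units


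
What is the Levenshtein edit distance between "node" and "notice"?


Word 1: "node" (length 4)
Word 2: "notice" (length 6)
One optimal edit sequence (insert/delete/substitute each cost 1):
  1. keep 'n'
  2. keep 'o'
  3. insert 't'  (+1)
  4. insert 'i'  (+1)
  5. substitute 'd' -> 'c'  (+1)
  6. keep 'e'
Total edit operations: 3
Edit distance = 3


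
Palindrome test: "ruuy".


Word: "ruuy"
Reversed: "yuur"
Forward == Backward? ruuy != yuur
Palindrome = No


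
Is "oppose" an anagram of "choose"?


Word 1: "choose" → sorted: cehoos
Word 2: "oppose" → sorted: eoopps
Same letters? cehoos != eoopps
Anagram = No


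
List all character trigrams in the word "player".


Word: "player" (length 6)
Number of trigrams = 6 - 3 + 1 = 4
  Position 0: "pla"
  Position 1: "lay"
  Position 2: "aye"
  Position 3: "yer"
Trigrams = "pla", "lay", "aye", "yer"


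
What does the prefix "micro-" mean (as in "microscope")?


Prefix: micro-
Example: microscope = micro- + scope
Meaning = small


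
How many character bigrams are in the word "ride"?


Word: "ride" (length 4)
Number of 2-grams = length - 2 + 1 = 4 - 2 + 1
= 3


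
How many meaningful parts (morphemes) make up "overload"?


Word: "overload"
Morphemes: over- | load
Each morpheme carries meaning
= 2 morphemes


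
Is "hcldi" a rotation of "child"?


Word: "child", Candidate: "hcldi"
Method: check if candidate is substring of word+word
"childchild" contains "hcldi"? No
Is rotation = No


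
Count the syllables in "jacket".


Word: "jacket"
Syllable breakdown: jack-et
Counting: 2 parts
= 2 syllables


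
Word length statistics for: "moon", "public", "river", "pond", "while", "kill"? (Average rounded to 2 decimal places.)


Lengths: "moon"=4, "public"=6, "river"=5, "pond"=4, "while"=5, "kill"=4
Sum = 28, Count = 6
Average = 28/6 = 4.67
= avg=4.67, min=4, max=6


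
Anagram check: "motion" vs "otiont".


Word 1: "motion" → sorted: imnoot
Word 2: "otiont" → sorted: inoott
Same letters? imnoot != inoott
Anagram = No


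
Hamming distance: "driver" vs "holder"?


Comparing character by character (same length = 6):
  Pos 0: 'd' vs 'h' !=
  Pos 1: 'r' vs 'o' !=
  Pos 2: 'i' vs 'l' !=
  Pos 3: 'v' vs 'd' !=
  Pos 4: 'e' vs 'e' =
  Pos 5: 'r' vs 'r' =
Hamming distance = 4


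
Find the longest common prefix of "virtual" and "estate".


Word 1: "virtual"
Word 2: "estate"
Comparing from start:
  Pos 0: 'v' != 'e' (stop)
LCP = "" (length 0)


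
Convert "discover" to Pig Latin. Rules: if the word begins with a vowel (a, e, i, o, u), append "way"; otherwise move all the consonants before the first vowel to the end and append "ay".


Word: "discover"
Starts with consonant(s) → move to end, add 'ay'
Consonant cluster: "d"
Pig Latin = "iscoverday"


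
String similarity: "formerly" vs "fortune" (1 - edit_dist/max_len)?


Word 1: "formerly" (length 8)
Word 2: "fortune" (length 7)
One optimal edit sequence:
  1. keep 'f'
  2. keep 'o'
  3. keep 'r'
  4. delete 'm'  (+1)
  5. substitute 'e' -> 't'  (+1)
  6. substitute 'r' -> 'u'  (+1)
  7. substitute 'l' -> 'n'  (+1)
  8. substitute 'y' -> 'e'  (+1)
Edit distance = 5
Max length = max(8, 7) = 8
Similarity = 1 - 5/8
= 0.3750


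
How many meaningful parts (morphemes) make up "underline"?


Word: "underline"
Morphemes: under- / line
Each morpheme carries meaning
= 2 morphemes


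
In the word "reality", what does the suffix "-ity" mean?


Suffix: -ity
Example: reality (real + -ity)
Meaning = quality of


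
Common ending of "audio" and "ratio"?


Word 1: "audio"
Word 2: "ratio"
Comparing from end:
  Pos -1: 'o' == 'o'
  Pos -2: 'i' == 'i'
  Pos -3: 'd' != 't' (stop)
LCS = "io" (length 2)


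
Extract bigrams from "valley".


Word: "valley" (length 6)
Number of bigrams = 6 - 2 + 1 = 5
  Position 0: "va"
  Position 1: "al"
  Position 2: "ll"
  Position 3: "le"
  Position 4: "ey"
Bigrams = "va", "al", "ll", "le", "ey"


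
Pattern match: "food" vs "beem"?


Pattern of "food": [0, 1, 1, 2]
Pattern of "beem": [0, 1, 1, 2]
Patterns match
Same pattern = Yes


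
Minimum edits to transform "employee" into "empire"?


Word 1: "employee" (length 8)
Word 2: "empire" (length 6)
One optimal edit sequence (insert/delete/substitute each cost 1):
  1. keep 'e'
  2. keep 'm'
  3. keep 'p'
  4. delete 'l'  (+1)
  5. delete 'o'  (+1)
  6. substitute 'y' -> 'i'  (+1)
  7. substitute 'e' -> 'r'  (+1)
  8. keep 'e'
Total edit operations: 4
Edit distance = 4


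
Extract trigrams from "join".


Word: "join" (length 4)
Number of trigrams = 4 - 3 + 1 = 2
  Position 0: "joi"
  Position 1: "oin"
Trigrams = "joi", "oin"


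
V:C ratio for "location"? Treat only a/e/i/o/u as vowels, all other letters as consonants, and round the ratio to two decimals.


Word: "location"
Vowels (a,e,i,o,u): 4
Consonants: 4
Ratio = 4/4
= 1.00


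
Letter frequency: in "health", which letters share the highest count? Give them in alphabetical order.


Word: "health"
Letter counts:
  'a': 1
  'e': 1
  'h': 2
  'l': 1
  't': 1
Maximum count = 2
Most frequent = 'h' (2 times each)


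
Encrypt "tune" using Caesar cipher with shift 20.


Word: "tune"
Shift: 20
Each letter → (letter + shift) mod 26:
  't' (19) + 20 = 13 → 'n'
  'u' (20) + 20 = 14 → 'o'
  'n' (13) + 20 = 7 → 'h'
  'e' (4) + 20 = 24 → 'y'
Result = "nohy"


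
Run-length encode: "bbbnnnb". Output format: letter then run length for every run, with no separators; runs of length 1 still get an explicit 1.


String: "bbbnnnb"
Scanning for consecutive runs:
  'b' x 3
  'n' x 3
  'b' x 1
RLE = "b3n3b1"


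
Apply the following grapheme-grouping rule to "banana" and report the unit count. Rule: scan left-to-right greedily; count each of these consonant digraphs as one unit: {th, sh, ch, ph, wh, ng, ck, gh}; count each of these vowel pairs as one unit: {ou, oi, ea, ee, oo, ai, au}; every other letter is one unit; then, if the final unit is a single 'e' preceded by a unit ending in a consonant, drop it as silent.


Word: "banana" (6 letters)
Left-to-right scan:
  [1] 'b' (letter)
  [2] 'a' (letter)
  [3] 'n' (letter)
  [4] 'a' (letter)
  [5] 'n' (letter)
  [6] 'a' (letter)
Units from scan: 6
Sound units = 6 units


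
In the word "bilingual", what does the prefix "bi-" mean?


Prefix: bi-
Example: bilingual (bi- + lingual)
Meaning = two


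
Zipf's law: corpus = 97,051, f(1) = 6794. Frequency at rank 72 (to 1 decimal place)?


Zipf's law: f(r) = f(1) / r
f(1) = 6794
f(72) = 6794 / 72
= 94.4 occurrences


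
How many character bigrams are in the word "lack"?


Word: "lack" (length 4)
Number of 2-grams = length - 2 + 1 = 4 - 2 + 1
= 3


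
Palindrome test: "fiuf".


Word: "fiuf"
Reversed: "fuif"
Forward == Backward? fiuf != fuif
Palindrome = No


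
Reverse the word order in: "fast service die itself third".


Original: "fast service die itself third"
Words (1..n): fast | service | die | itself | third
Reversed (n..1): third | itself | die | service | fast
Result = "third itself die service fast"


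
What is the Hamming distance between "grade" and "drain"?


Comparing character by character (same length = 5):
  Pos 0: 'g' vs 'd' !=
  Pos 1: 'r' vs 'r' =
  Pos 2: 'a' vs 'a' =
  Pos 3: 'd' vs 'i' !=
  Pos 4: 'e' vs 'n' !=
Hamming distance = 3


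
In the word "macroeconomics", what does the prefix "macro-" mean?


Prefix: macro-
Example: macroeconomics (macro- + economics)
Meaning = large


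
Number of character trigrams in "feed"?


Word: "feed" (length 4)
Number of 3-grams = length - 3 + 1 = 4 - 3 + 1
= 2


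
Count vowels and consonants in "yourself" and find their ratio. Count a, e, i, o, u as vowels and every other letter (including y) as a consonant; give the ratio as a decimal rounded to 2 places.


Word: "yourself"
Vowels (a,e,i,o,u): 3
Consonants: 5
Ratio = 3/5
= 0.60


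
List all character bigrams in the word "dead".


Word: "dead" (length 4)
Number of bigrams = 4 - 2 + 1 = 3
  Position 0: "de"
  Position 1: "ea"
  Position 2: "ad"
Bigrams = "de", "ea", "ad"


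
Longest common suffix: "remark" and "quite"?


Word 1: "remark"
Word 2: "quite"
Comparing from end:
  Pos -1: 'k' != 'e' (stop)
LCS = "" (length 0)


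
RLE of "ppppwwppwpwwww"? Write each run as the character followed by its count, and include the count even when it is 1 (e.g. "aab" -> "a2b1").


String: "ppppwwppwpwwww"
Scanning for consecutive runs:
  'p' x 4
  'w' x 2
  'p' x 2
  'w' x 1
  'p' x 1
  'w' x 4
RLE = "p4w2p2w1p1w4"


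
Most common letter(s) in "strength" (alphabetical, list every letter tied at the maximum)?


Word: "strength"
Letter counts:
  'e': 1
  'g': 1
  'h': 1
  'n': 1
  'r': 1
  's': 1
  't': 2
Maximum count = 2
Most frequent = 't' (2 times each)


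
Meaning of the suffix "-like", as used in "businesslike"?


Suffix: -like
Example: businesslike (business + -like)
Meaning = resembling


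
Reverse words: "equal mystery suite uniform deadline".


Original: "equal mystery suite uniform deadline"
Words (1..n): equal | mystery | suite | uniform | deadline
Reversed (n..1): deadline | uniform | suite | mystery | equal
Result = "deadline uniform suite mystery equal"


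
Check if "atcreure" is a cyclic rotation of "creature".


Word: "creature", Candidate: "atcreure"
Method: check if candidate is substring of word+word
"creaturecreature" contains "atcreure"? No
Is rotation = No


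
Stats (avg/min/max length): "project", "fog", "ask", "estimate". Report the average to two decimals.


Lengths: "project"=7, "fog"=3, "ask"=3, "estimate"=8
Sum = 21, Count = 4
Average = 21/4 = 5.25
= avg=5.25, min=3, max=8


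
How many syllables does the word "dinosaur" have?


Word: "dinosaur"
Syllable breakdown: di · no · saur
Counting: 3 parts
= 3 syllables


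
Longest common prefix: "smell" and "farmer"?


Word 1: "smell"
Word 2: "farmer"
Comparing from start:
  Pos 0: 's' != 'f' (stop)
LCP = "" (length 0)


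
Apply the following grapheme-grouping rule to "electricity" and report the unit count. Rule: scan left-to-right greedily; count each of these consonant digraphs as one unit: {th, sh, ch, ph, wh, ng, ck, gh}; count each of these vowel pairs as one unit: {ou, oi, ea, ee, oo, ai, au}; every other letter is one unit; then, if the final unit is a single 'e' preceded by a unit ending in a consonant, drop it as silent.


Word: "electricity" (11 letters)
Left-to-right scan:
  (1) 'e' (letter)
  (2) 'l' (letter)
  (3) 'e' (letter)
  (4) 'c' (letter)
  (5) 't' (letter)
  (6) 'r' (letter)
  (7) 'i' (letter)
  (8) 'c' (letter)
  (9) 'i' (letter)
  (10) 't' (letter)
  (11) 'y' (letter)
Units from scan: 11
Sound units = 11 units


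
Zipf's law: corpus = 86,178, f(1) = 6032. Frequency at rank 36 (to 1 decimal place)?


Zipf's law: f(r) = f(1) / r
f(1) = 6032
f(36) = 6032 / 36
= 167.6 occurrences


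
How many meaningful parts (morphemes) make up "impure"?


Word: "impure"
Morphemes: im- | pure
Each morpheme carries meaning
= 2 morphemes


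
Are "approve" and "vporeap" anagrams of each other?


Word 1: "approve" → sorted: aeopprv
Word 2: "vporeap" → sorted: aeopprv
Same letters? aeopprv == aeopprv
Anagram = Yes


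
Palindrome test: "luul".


Word: "luul"
Reversed: "luul"
Forward == Backward? luul == luul
Palindrome = Yes


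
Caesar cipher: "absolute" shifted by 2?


Word: "absolute"
Shift: 2
Each letter → (letter + shift) mod 26:
  'a' (0) + 2 = 2 → 'c'
  'b' (1) + 2 = 3 → 'd'
  's' (18) + 2 = 20 → 'u'
  'o' (14) + 2 = 16 → 'q'
  'l' (11) + 2 = 13 → 'n'
  'u' (20) + 2 = 22 → 'w'
  't' (19) + 2 = 21 → 'v'
  'e' (4) + 2 = 6 → 'g'
Result = "cduqnwvg"


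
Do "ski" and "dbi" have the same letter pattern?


Pattern of "ski": [0, 1, 2]
Pattern of "dbi": [0, 1, 2]
Patterns match
Same pattern = Yes


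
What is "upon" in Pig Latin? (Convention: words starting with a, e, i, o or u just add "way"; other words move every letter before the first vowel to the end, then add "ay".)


Word: "upon"
Starts with vowel → add 'way'
Pig Latin = "uponway"


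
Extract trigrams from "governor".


Word: "governor" (length 8)
Number of trigrams = 8 - 3 + 1 = 6
  Position 0: "gov"
  Position 1: "ove"
  Position 2: "ver"
  Position 3: "ern"
  Position 4: "rno"
  Position 5: "nor"
Trigrams = "gov", "ove", "ver", "ern", "rno", "nor"


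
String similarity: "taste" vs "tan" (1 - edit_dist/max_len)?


Word 1: "taste" (length 5)
Word 2: "tan" (length 3)
One optimal edit sequence:
  1. keep 't'
  2. keep 'a'
  3. delete 's'  (+1)
  4. delete 't'  (+1)
  5. substitute 'e' -> 'n'  (+1)
Edit distance = 3
Max length = max(5, 3) = 5
Similarity = 1 - 3/5
= 0.4000


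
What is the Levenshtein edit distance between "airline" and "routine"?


Word 1: "airline" (length 7)
Word 2: "routine" (length 7)
One optimal edit sequence (insert/delete/substitute each cost 1):
  1. substitute 'a' -> 'r'  (+1)
  2. substitute 'i' -> 'o'  (+1)
  3. substitute 'r' -> 'u'  (+1)
  4. substitute 'l' -> 't'  (+1)
  5. keep 'i'
  6. keep 'n'
  7. keep 'e'
Total edit operations: 4
Edit distance = 4


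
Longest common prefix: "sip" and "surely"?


Word 1: "sip"
Word 2: "surely"
Comparing from start:
  Pos 0: 's' == 's'
  Pos 1: 'i' != 'u' (stop)
LCP = "s" (length 1)


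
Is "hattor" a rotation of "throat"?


Word: "throat", Candidate: "hattor"
Method: check if candidate is substring of word+word
"throatthroat" contains "hattor"? No
Is rotation = No


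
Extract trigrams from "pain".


Word: "pain" (length 4)
Number of trigrams = 4 - 3 + 1 = 2
  Position 0: "pai"
  Position 1: "ain"
Trigrams = "pai", "ain"


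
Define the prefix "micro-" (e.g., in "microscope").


Prefix: micro-
As in: microscope -> micro- + scope
Meaning = small


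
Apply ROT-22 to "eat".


Word: "eat"
Shift: 22
Each letter → (letter + shift) mod 26:
  'e' (4) + 22 = 0 → 'a'
  'a' (0) + 22 = 22 → 'w'
  't' (19) + 22 = 15 → 'p'
Result = "awp"


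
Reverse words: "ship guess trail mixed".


Original: "ship guess trail mixed"
Words (1..n): ship | guess | trail | mixed
Reversed (n..1): mixed | trail | guess | ship
Result = "mixed trail guess ship"


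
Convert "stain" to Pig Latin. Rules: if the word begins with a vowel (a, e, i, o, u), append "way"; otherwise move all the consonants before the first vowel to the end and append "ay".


Word: "stain"
Starts with consonant(s) → move to end, add 'ay'
Consonant cluster: "st"
Pig Latin = "ainstay"
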